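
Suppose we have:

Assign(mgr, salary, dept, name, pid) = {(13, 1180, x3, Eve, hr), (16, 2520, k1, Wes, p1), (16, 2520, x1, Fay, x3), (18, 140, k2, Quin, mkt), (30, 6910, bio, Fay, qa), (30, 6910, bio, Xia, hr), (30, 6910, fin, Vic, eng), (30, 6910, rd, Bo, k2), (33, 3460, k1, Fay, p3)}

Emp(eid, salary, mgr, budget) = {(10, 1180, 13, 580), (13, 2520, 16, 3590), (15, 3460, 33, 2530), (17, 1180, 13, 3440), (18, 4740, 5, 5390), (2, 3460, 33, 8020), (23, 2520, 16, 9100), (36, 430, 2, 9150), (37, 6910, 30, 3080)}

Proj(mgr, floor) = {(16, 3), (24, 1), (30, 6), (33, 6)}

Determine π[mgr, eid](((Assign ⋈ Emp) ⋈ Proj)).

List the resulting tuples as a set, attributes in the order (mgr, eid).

{(16, 13), (16, 23), (30, 37), (33, 15), (33, 2)}

Assign ⋈ Emp (natural join on mgr, salary): {(13, 1180, x3, Eve, hr, 10, 580), (13, 1180, x3, Eve, hr, 17, 3440), (16, 2520, k1, Wes, p1, 13, 3590), (16, 2520, k1, Wes, p1, 23, 9100), (16, 2520, x1, Fay, x3, 13, 3590), (16, 2520, x1, Fay, x3, 23, 9100), (30, 6910, bio, Fay, qa, 37, 3080), (30, 6910, bio, Xia, hr, 37, 3080), (30, 6910, fin, Vic, eng, 37, 3080), (30, 6910, rd, Bo, k2, 37, 3080), (33, 3460, k1, Fay, p3, 15, 2530), (33, 3460, k1, Fay, p3, 2, 8020)}
(Assign ⋈ Emp) ⋈ Proj (natural join on mgr): {(16, 2520, k1, Wes, p1, 13, 3590, 3), (16, 2520, k1, Wes, p1, 23, 9100, 3), (16, 2520, x1, Fay, x3, 13, 3590, 3), (16, 2520, x1, Fay, x3, 23, 9100, 3), (30, 6910, bio, Fay, qa, 37, 3080, 6), (30, 6910, bio, Xia, hr, 37, 3080, 6), (30, 6910, fin, Vic, eng, 37, 3080, 6), (30, 6910, rd, Bo, k2, 37, 3080, 6), (33, 3460, k1, Fay, p3, 15, 2530, 6), (33, 3460, k1, Fay, p3, 2, 8020, 6)}
Keep only column(s) mgr, eid (5 duplicate(s) eliminated): {(16, 13), (16, 23), (30, 37), (33, 15), (33, 2)}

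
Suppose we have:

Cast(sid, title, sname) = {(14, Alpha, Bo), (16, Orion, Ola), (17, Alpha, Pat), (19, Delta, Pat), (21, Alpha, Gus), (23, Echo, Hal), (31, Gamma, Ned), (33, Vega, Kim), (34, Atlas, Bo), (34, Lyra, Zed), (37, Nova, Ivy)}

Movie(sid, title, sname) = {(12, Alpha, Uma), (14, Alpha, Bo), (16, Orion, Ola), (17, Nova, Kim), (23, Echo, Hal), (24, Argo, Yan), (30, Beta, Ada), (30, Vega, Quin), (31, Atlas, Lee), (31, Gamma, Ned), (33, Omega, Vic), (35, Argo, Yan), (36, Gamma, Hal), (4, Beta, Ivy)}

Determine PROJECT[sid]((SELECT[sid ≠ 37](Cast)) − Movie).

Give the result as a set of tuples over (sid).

{17, 19, 21, 33, 34}

Apply σ_{sid ≠ 37}; surviving tuples: {(14, Alpha, Bo), (16, Orion, Ola), (17, Alpha, Pat), (19, Delta, Pat), (21, Alpha, Gus), (23, Echo, Hal), (31, Gamma, Ned), (33, Vega, Kim), (34, Atlas, Bo), (34, Lyra, Zed)}
Taking the difference: {(17, Alpha, Pat), (19, Delta, Pat), (21, Alpha, Gus), (33, Vega, Kim), (34, Atlas, Bo), (34, Lyra, Zed)}
π[sid]: project onto (sid) (1 duplicate(s) eliminated) → {17, 19, 21, 33, 34}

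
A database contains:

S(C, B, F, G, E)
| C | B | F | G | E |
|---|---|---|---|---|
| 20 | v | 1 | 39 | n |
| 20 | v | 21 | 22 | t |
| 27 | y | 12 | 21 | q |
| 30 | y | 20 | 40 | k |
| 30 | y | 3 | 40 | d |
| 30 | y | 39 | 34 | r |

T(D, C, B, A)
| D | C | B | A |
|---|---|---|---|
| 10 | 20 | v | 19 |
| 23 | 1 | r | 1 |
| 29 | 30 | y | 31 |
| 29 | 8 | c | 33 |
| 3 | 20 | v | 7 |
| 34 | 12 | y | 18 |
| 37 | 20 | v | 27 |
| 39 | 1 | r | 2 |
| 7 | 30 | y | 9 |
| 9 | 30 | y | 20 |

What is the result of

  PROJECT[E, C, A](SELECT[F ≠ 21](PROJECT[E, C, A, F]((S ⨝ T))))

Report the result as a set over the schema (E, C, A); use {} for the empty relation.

S ⋈ T (natural join on C, B): {(20, v, 1, 39, n, 10, 19), (20, v, 1, 39, n, 3, 7), (20, v, 1, 39, n, 37, 27), (20, v, 21, 22, t, 10, 19), (20, v, 21, 22, t, 3, 7), (20, v, 21, 22, t, 37, 27), (30, y, 20, 40, k, 29, 31), (30, y, 20, 40, k, 7, 9), (30, y, 20, 40, k, 9, 20), (30, y, 3, 40, d, 29, 31), (30, y, 3, 40, d, 7, 9), (30, y, 3, 40, d, 9, 20), (30, y, 39, 34, r, 29, 31), (30, y, 39, 34, r, 7, 9), (30, y, 39, 34, r, 9, 20)}
π_{E, C, A, F} gives {(d, 30, 20, 3), (d, 30, 31, 3), (d, 30, 9, 3), (k, 30, 20, 20), (k, 30, 31, 20), (k, 30, 9, 20), (n, 20, 19, 1), (n, 20, 27, 1), (n, 20, 7, 1), (r, 30, 20, 39), (r, 30, 31, 39), (r, 30, 9, 39), (t, 20, 19, 21), (t, 20, 27, 21), (t, 20, 7, 21)}.
σ[F ≠ 21]: keep tuples satisfying F ≠ 21 → {(d, 30, 20, 3), (d, 30, 31, 3), (d, 30, 9, 3), (k, 30, 20, 20), (k, 30, 31, 20), (k, 30, 9, 20), (n, 20, 19, 1), (n, 20, 27, 1), (n, 20, 7, 1), (r, 30, 20, 39), (r, 30, 31, 39), (r, 30, 9, 39)}
π_{E, C, A} gives {(d, 30, 20), (d, 30, 31), (d, 30, 9), (k, 30, 20), (k, 30, 31), (k, 30, 9), (n, 20, 19), (n, 20, 27), (n, 20, 7), (r, 30, 20), (r, 30, 31), (r, 30, 9)}.

{(d, 30, 20), (d, 30, 31), (d, 30, 9), (k, 30, 20), (k, 30, 31), (k, 30, 9), (n, 20, 19), (n, 20, 27), (n, 20, 7), (r, 30, 20), (r, 30, 31), (r, 30, 9)}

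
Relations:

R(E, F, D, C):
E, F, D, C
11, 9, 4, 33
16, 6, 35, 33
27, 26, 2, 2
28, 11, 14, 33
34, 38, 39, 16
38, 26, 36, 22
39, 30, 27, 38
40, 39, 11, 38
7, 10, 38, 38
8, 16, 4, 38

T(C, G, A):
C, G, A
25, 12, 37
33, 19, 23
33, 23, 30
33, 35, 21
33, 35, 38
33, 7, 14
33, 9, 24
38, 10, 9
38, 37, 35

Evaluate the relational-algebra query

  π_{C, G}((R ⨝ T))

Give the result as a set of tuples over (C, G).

{(33, 19), (33, 23), (33, 35), (33, 7), (33, 9), (38, 10), (38, 37)}

R ⋈ T (natural join on C): {(11, 9, 4, 33, 19, 23), (11, 9, 4, 33, 23, 30), (11, 9, 4, 33, 35, 21), (11, 9, 4, 33, 35, 38), (11, 9, 4, 33, 7, 14), (11, 9, 4, 33, 9, 24), (16, 6, 35, 33, 19, 23), (16, 6, 35, 33, 23, 30), (16, 6, 35, 33, 35, 21), (16, 6, 35, 33, 35, 38), (16, 6, 35, 33, 7, 14), (16, 6, 35, 33, 9, 24), (28, 11, 14, 33, 19, 23), (28, 11, 14, 33, 23, 30), (28, 11, 14, 33, 35, 21), (28, 11, 14, 33, 35, 38), (28, 11, 14, 33, 7, 14), (28, 11, 14, 33, 9, 24), (39, 30, 27, 38, 10, 9), (39, 30, 27, 38, 37, 35), (40, 39, 11, 38, 10, 9), (40, 39, 11, 38, 37, 35), (7, 10, 38, 38, 10, 9), (7, 10, 38, 38, 37, 35), (8, 16, 4, 38, 10, 9), (8, 16, 4, 38, 37, 35)}
Keep only column(s) C, G (19 duplicate(s) eliminated): {(33, 19), (33, 23), (33, 35), (33, 7), (33, 9), (38, 10), (38, 37)}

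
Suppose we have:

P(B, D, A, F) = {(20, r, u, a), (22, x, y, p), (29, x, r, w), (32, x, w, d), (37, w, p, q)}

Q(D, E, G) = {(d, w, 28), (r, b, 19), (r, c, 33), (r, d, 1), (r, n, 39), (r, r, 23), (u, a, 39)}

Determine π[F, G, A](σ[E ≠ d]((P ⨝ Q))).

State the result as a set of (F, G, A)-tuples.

{(a, 19, u), (a, 23, u), (a, 33, u), (a, 39, u)}

P ⋈ Q (natural join on D): {(20, r, u, a, b, 19), (20, r, u, a, c, 33), (20, r, u, a, d, 1), (20, r, u, a, n, 39), (20, r, u, a, r, 23)}
Apply σ_{E ≠ d}; surviving tuples: {(20, r, u, a, b, 19), (20, r, u, a, c, 33), (20, r, u, a, n, 39), (20, r, u, a, r, 23)}
π[F, G, A]: project onto (F, G, A) → {(a, 19, u), (a, 23, u), (a, 33, u), (a, 39, u)}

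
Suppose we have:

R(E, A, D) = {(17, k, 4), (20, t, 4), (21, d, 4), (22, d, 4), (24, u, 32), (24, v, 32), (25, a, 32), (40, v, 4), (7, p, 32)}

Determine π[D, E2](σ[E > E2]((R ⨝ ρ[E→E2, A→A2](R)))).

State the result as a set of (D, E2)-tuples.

ρ[E→E2, A→A2]: schema becomes (E2, A2, D); tuples unchanged.
Natural join on D: {(17, k, 4, 17, k), (17, k, 4, 20, t), (17, k, 4, 21, d), (17, k, 4, 22, d), (17, k, 4, 40, v), (20, t, 4, 17, k), (20, t, 4, 20, t), (20, t, 4, 21, d), (20, t, 4, 22, d), (20, t, 4, 40, v), (21, d, 4, 17, k), (21, d, 4, 20, t), (21, d, 4, 21, d), (21, d, 4, 22, d), (21, d, 4, 40, v), (22, d, 4, 17, k), (22, d, 4, 20, t), (22, d, 4, 21, d), (22, d, 4, 22, d), (22, d, 4, 40, v), (24, u, 32, 24, u), (24, u, 32, 24, v), (24, u, 32, 25, a), (24, u, 32, 7, p), (24, v, 32, 24, u), (24, v, 32, 24, v), (24, v, 32, 25, a), (24, v, 32, 7, p), (25, a, 32, 24, u), (25, a, 32, 24, v), (25, a, 32, 25, a), (25, a, 32, 7, p), (40, v, 4, 17, k), (40, v, 4, 20, t), (40, v, 4, 21, d), (40, v, 4, 22, d), (40, v, 4, 40, v), (7, p, 32, 24, u), (7, p, 32, 24, v), (7, p, 32, 25, a), (7, p, 32, 7, p)}
Selection E > E2: {(20, t, 4, 17, k), (21, d, 4, 17, k), (21, d, 4, 20, t), (22, d, 4, 17, k), (22, d, 4, 20, t), (22, d, 4, 21, d), (24, u, 32, 7, p), (24, v, 32, 7, p), (25, a, 32, 24, u), (25, a, 32, 24, v), (25, a, 32, 7, p), (40, v, 4, 17, k), (40, v, 4, 20, t), (40, v, 4, 21, d), (40, v, 4, 22, d)}
Keep only column(s) D, E2 (9 duplicate(s) eliminated): {(32, 24), (32, 7), (4, 17), (4, 20), (4, 21), (4, 22)}

{(32, 24), (32, 7), (4, 17), (4, 20), (4, 21), (4, 22)}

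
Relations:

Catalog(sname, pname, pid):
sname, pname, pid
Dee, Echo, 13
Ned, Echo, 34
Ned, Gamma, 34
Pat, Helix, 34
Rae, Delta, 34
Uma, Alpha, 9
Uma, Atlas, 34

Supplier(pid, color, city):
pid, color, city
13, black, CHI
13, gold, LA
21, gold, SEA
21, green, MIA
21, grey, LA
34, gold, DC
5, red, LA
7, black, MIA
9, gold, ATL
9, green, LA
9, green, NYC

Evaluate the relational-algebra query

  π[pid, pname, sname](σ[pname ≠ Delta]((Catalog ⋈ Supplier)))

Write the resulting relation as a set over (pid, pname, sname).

Catalog ⋈ Supplier (natural join on pid): {(Dee, Echo, 13, black, CHI), (Dee, Echo, 13, gold, LA), (Ned, Echo, 34, gold, DC), (Ned, Gamma, 34, gold, DC), (Pat, Helix, 34, gold, DC), (Rae, Delta, 34, gold, DC), (Uma, Alpha, 9, gold, ATL), (Uma, Alpha, 9, green, LA), (Uma, Alpha, 9, green, NYC), (Uma, Atlas, 34, gold, DC)}
Apply σ_{pname ≠ Delta}; surviving tuples: {(Dee, Echo, 13, black, CHI), (Dee, Echo, 13, gold, LA), (Ned, Echo, 34, gold, DC), (Ned, Gamma, 34, gold, DC), (Pat, Helix, 34, gold, DC), (Uma, Alpha, 9, gold, ATL), (Uma, Alpha, 9, green, LA), (Uma, Alpha, 9, green, NYC), (Uma, Atlas, 34, gold, DC)}
π_{pid, pname, sname} gives {(13, Echo, Dee), (34, Atlas, Uma), (34, Echo, Ned), (34, Gamma, Ned), (34, Helix, Pat), (9, Alpha, Uma)} (3 duplicate(s) eliminated).

{(13, Echo, Dee), (34, Atlas, Uma), (34, Echo, Ned), (34, Gamma, Ned), (34, Helix, Pat), (9, Alpha, Uma)}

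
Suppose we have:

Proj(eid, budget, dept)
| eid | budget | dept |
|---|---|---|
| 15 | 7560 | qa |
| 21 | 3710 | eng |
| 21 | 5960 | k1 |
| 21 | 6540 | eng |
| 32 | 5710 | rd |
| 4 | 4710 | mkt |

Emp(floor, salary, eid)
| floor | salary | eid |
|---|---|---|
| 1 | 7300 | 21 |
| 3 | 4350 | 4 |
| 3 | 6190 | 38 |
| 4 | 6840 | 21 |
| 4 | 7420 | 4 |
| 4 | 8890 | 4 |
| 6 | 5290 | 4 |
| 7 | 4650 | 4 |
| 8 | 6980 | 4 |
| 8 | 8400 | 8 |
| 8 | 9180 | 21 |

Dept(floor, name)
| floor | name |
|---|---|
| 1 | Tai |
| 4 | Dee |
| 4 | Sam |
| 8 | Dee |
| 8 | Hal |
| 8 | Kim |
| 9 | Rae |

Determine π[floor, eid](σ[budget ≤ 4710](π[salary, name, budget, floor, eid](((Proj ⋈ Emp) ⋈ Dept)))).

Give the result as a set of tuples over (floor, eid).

{(1, 21), (4, 21), (4, 4), (8, 21), (8, 4)}

Joining Proj and Emp on eid yields {(21, 3710, eng, 1, 7300), (21, 3710, eng, 4, 6840), (21, 3710, eng, 8, 9180), (21, 5960, k1, 1, 7300), (21, 5960, k1, 4, 6840), (21, 5960, k1, 8, 9180), (21, 6540, eng, 1, 7300), (21, 6540, eng, 4, 6840), (21, 6540, eng, 8, 9180), (4, 4710, mkt, 3, 4350), (4, 4710, mkt, 4, 7420), (4, 4710, mkt, 4, 8890), (4, 4710, mkt, 6, 5290), (4, 4710, mkt, 7, 4650), (4, 4710, mkt, 8, 6980)}.
Joining (Proj ⋈ Emp) and Dept on floor yields {(21, 3710, eng, 1, 7300, Tai), (21, 3710, eng, 4, 6840, Dee), (21, 3710, eng, 4, 6840, Sam), (21, 3710, eng, 8, 9180, Dee), (21, 3710, eng, 8, 9180, Hal), (21, 3710, eng, 8, 9180, Kim), (21, 5960, k1, 1, 7300, Tai), (21, 5960, k1, 4, 6840, Dee), (21, 5960, k1, 4, 6840, Sam), (21, 5960, k1, 8, 9180, Dee), (21, 5960, k1, 8, 9180, Hal), (21, 5960, k1, 8, 9180, Kim), (21, 6540, eng, 1, 7300, Tai), (21, 6540, eng, 4, 6840, Dee), (21, 6540, eng, 4, 6840, Sam), (21, 6540, eng, 8, 9180, Dee), (21, 6540, eng, 8, 9180, Hal), (21, 6540, eng, 8, 9180, Kim), (4, 4710, mkt, 4, 7420, Dee), (4, 4710, mkt, 4, 7420, Sam), (4, 4710, mkt, 4, 8890, Dee), (4, 4710, mkt, 4, 8890, Sam), (4, 4710, mkt, 8, 6980, Dee), (4, 4710, mkt, 8, 6980, Hal), (4, 4710, mkt, 8, 6980, Kim)}.
Keep only column(s) salary, name, budget, floor, eid: {(6840, Dee, 3710, 4, 21), (6840, Dee, 5960, 4, 21), (6840, Dee, 6540, 4, 21), (6840, Sam, 3710, 4, 21), (6840, Sam, 5960, 4, 21), (6840, Sam, 6540, 4, 21), (6980, Dee, 4710, 8, 4), (6980, Hal, 4710, 8, 4), (6980, Kim, 4710, 8, 4), (7300, Tai, 3710, 1, 21), (7300, Tai, 5960, 1, 21), (7300, Tai, 6540, 1, 21), (7420, Dee, 4710, 4, 4), (7420, Sam, 4710, 4, 4), (8890, Dee, 4710, 4, 4), (8890, Sam, 4710, 4, 4), (9180, Dee, 3710, 8, 21), (9180, Dee, 5960, 8, 21), (9180, Dee, 6540, 8, 21), (9180, Hal, 3710, 8, 21), (9180, Hal, 5960, 8, 21), (9180, Hal, 6540, 8, 21), (9180, Kim, 3710, 8, 21), (9180, Kim, 5960, 8, 21), (9180, Kim, 6540, 8, 21)}
Apply σ_{budget ≤ 4710}; surviving tuples: {(6840, Dee, 3710, 4, 21), (6840, Sam, 3710, 4, 21), (6980, Dee, 4710, 8, 4), (6980, Hal, 4710, 8, 4), (6980, Kim, 4710, 8, 4), (7300, Tai, 3710, 1, 21), (7420, Dee, 4710, 4, 4), (7420, Sam, 4710, 4, 4), (8890, Dee, 4710, 4, 4), (8890, Sam, 4710, 4, 4), (9180, Dee, 3710, 8, 21), (9180, Hal, 3710, 8, 21), (9180, Kim, 3710, 8, 21)}
Keep only column(s) floor, eid (8 duplicate(s) eliminated): {(1, 21), (4, 21), (4, 4), (8, 21), (8, 4)}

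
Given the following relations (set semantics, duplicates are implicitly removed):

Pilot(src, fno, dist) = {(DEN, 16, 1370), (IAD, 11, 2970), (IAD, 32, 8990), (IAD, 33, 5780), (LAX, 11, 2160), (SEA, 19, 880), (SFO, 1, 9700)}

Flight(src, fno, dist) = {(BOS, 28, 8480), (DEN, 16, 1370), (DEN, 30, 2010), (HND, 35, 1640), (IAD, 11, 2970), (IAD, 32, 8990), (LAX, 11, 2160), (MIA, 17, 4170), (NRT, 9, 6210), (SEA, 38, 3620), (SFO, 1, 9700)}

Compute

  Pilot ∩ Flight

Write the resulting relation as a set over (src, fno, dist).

{(DEN, 16, 1370), (IAD, 11, 2970), (IAD, 32, 8990), (LAX, 11, 2160), (SFO, 1, 9700)}

Set intersection of the two operands is {(DEN, 16, 1370), (IAD, 11, 2970), (IAD, 32, 8990), (LAX, 11, 2160), (SFO, 1, 9700)}.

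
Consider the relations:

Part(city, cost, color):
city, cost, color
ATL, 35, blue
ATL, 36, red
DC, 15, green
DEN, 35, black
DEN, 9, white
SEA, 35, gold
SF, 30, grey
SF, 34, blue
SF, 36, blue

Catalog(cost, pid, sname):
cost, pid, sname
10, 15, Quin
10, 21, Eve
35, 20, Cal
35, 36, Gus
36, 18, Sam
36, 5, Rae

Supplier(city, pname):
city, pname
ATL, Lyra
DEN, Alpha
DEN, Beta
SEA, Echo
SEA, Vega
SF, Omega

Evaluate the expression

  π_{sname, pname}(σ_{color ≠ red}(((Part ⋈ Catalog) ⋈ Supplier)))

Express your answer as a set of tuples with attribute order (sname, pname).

{(Cal, Alpha), (Cal, Beta), (Cal, Echo), (Cal, Lyra), (Cal, Vega), (Gus, Alpha), (Gus, Beta), (Gus, Echo), (Gus, Lyra), (Gus, Vega), (Rae, Omega), (Sam, Omega)}

Natural join on cost: {(ATL, 35, blue, 20, Cal), (ATL, 35, blue, 36, Gus), (ATL, 36, red, 18, Sam), (ATL, 36, red, 5, Rae), (DEN, 35, black, 20, Cal), (DEN, 35, black, 36, Gus), (SEA, 35, gold, 20, Cal), (SEA, 35, gold, 36, Gus), (SF, 36, blue, 18, Sam), (SF, 36, blue, 5, Rae)}
Natural join on city: {(ATL, 35, blue, 20, Cal, Lyra), (ATL, 35, blue, 36, Gus, Lyra), (ATL, 36, red, 18, Sam, Lyra), (ATL, 36, red, 5, Rae, Lyra), (DEN, 35, black, 20, Cal, Alpha), (DEN, 35, black, 20, Cal, Beta), (DEN, 35, black, 36, Gus, Alpha), (DEN, 35, black, 36, Gus, Beta), (SEA, 35, gold, 20, Cal, Echo), (SEA, 35, gold, 20, Cal, Vega), (SEA, 35, gold, 36, Gus, Echo), (SEA, 35, gold, 36, Gus, Vega), (SF, 36, blue, 18, Sam, Omega), (SF, 36, blue, 5, Rae, Omega)}
Apply σ_{color ≠ red}; surviving tuples: {(ATL, 35, blue, 20, Cal, Lyra), (ATL, 35, blue, 36, Gus, Lyra), (DEN, 35, black, 20, Cal, Alpha), (DEN, 35, black, 20, Cal, Beta), (DEN, 35, black, 36, Gus, Alpha), (DEN, 35, black, 36, Gus, Beta), (SEA, 35, gold, 20, Cal, Echo), (SEA, 35, gold, 20, Cal, Vega), (SEA, 35, gold, 36, Gus, Echo), (SEA, 35, gold, 36, Gus, Vega), (SF, 36, blue, 18, Sam, Omega), (SF, 36, blue, 5, Rae, Omega)}
Keep only column(s) sname, pname: {(Cal, Alpha), (Cal, Beta), (Cal, Echo), (Cal, Lyra), (Cal, Vega), (Gus, Alpha), (Gus, Beta), (Gus, Echo), (Gus, Lyra), (Gus, Vega), (Rae, Omega), (Sam, Omega)}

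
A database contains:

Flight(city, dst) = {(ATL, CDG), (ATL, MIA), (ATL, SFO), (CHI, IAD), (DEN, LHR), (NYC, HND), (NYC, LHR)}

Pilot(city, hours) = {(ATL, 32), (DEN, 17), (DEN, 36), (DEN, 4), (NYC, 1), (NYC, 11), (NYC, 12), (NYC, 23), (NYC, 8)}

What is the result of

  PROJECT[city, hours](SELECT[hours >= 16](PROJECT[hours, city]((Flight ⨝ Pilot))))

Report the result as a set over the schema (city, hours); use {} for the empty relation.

Joining Flight and Pilot on city yields {(ATL, CDG, 32), (ATL, MIA, 32), (ATL, SFO, 32), (DEN, LHR, 17), (DEN, LHR, 36), (DEN, LHR, 4), (NYC, HND, 1), (NYC, HND, 11), (NYC, HND, 12), (NYC, HND, 23), (NYC, HND, 8), (NYC, LHR, 1), (NYC, LHR, 11), (NYC, LHR, 12), (NYC, LHR, 23), (NYC, LHR, 8)}.
Keep only column(s) hours, city (7 duplicate(s) eliminated): {(1, NYC), (11, NYC), (12, NYC), (17, DEN), (23, NYC), (32, ATL), (36, DEN), (4, DEN), (8, NYC)}
Selection hours >= 16: {(17, DEN), (23, NYC), (32, ATL), (36, DEN)}
Keep only column(s) city, hours: {(ATL, 32), (DEN, 17), (DEN, 36), (NYC, 23)}

{(ATL, 32), (DEN, 17), (DEN, 36), (NYC, 23)}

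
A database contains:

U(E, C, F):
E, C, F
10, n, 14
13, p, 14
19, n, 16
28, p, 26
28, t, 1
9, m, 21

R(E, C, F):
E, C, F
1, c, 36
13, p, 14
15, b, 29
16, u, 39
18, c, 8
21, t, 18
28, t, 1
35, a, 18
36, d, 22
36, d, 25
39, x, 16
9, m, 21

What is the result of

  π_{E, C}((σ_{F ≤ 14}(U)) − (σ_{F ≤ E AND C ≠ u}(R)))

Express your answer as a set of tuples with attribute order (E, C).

{(10, n), (13, p)}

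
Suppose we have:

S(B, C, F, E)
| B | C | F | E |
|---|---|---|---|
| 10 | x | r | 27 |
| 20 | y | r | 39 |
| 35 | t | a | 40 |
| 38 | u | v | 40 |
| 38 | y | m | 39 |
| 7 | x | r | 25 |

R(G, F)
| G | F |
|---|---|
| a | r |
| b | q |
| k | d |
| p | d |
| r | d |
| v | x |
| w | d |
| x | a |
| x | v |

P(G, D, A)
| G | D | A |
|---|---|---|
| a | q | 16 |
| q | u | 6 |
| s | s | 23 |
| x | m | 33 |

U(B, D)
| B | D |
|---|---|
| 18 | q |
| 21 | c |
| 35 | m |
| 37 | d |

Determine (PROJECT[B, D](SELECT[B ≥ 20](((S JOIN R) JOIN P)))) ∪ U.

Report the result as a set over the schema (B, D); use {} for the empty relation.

{(18, q), (20, q), (21, c), (35, m), (37, d), (38, m)}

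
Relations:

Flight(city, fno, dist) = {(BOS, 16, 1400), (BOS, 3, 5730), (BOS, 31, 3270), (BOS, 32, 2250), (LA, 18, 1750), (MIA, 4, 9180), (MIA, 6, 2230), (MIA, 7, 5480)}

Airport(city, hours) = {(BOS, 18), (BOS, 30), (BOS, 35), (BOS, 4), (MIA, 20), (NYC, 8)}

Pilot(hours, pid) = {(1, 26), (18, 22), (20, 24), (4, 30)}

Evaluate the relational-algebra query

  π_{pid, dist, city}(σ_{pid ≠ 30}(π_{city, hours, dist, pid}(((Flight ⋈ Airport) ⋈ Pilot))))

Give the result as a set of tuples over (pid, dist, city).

Flight ⋈ Airport (natural join on city): {(BOS, 16, 1400, 18), (BOS, 16, 1400, 30), (BOS, 16, 1400, 35), (BOS, 16, 1400, 4), (BOS, 3, 5730, 18), (BOS, 3, 5730, 30), (BOS, 3, 5730, 35), (BOS, 3, 5730, 4), (BOS, 31, 3270, 18), (BOS, 31, 3270, 30), (BOS, 31, 3270, 35), (BOS, 31, 3270, 4), (BOS, 32, 2250, 18), (BOS, 32, 2250, 30), (BOS, 32, 2250, 35), (BOS, 32, 2250, 4), (MIA, 4, 9180, 20), (MIA, 6, 2230, 20), (MIA, 7, 5480, 20)}
(Flight ⋈ Airport) ⋈ Pilot (natural join on hours): {(BOS, 16, 1400, 18, 22), (BOS, 16, 1400, 4, 30), (BOS, 3, 5730, 18, 22), (BOS, 3, 5730, 4, 30), (BOS, 31, 3270, 18, 22), (BOS, 31, 3270, 4, 30), (BOS, 32, 2250, 18, 22), (BOS, 32, 2250, 4, 30), (MIA, 4, 9180, 20, 24), (MIA, 6, 2230, 20, 24), (MIA, 7, 5480, 20, 24)}
Projecting to city, hours, dist, pid: {(BOS, 18, 1400, 22), (BOS, 18, 2250, 22), (BOS, 18, 3270, 22), (BOS, 18, 5730, 22), (BOS, 4, 1400, 30), (BOS, 4, 2250, 30), (BOS, 4, 3270, 30), (BOS, 4, 5730, 30), (MIA, 20, 2230, 24), (MIA, 20, 5480, 24), (MIA, 20, 9180, 24)}
Filtering on pid ≠ 30 leaves {(BOS, 18, 1400, 22), (BOS, 18, 2250, 22), (BOS, 18, 3270, 22), (BOS, 18, 5730, 22), (MIA, 20, 2230, 24), (MIA, 20, 5480, 24), (MIA, 20, 9180, 24)}.
Projecting to pid, dist, city: {(22, 1400, BOS), (22, 2250, BOS), (22, 3270, BOS), (22, 5730, BOS), (24, 2230, MIA), (24, 5480, MIA), (24, 9180, MIA)}

{(22, 1400, BOS), (22, 2250, BOS), (22, 3270, BOS), (22, 5730, BOS), (24, 2230, MIA), (24, 5480, MIA), (24, 9180, MIA)}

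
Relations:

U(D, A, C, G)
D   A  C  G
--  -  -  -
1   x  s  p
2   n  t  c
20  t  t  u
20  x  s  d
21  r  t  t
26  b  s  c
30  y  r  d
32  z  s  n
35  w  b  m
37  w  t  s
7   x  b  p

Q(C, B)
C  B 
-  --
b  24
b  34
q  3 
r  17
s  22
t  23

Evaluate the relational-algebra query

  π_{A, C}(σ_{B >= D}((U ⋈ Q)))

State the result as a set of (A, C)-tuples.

U ⋈ Q (natural join on C): {(1, x, s, p, 22), (2, n, t, c, 23), (20, t, t, u, 23), (20, x, s, d, 22), (21, r, t, t, 23), (26, b, s, c, 22), (30, y, r, d, 17), (32, z, s, n, 22), (35, w, b, m, 24), (35, w, b, m, 34), (37, w, t, s, 23), (7, x, b, p, 24), (7, x, b, p, 34)}
Filtering on B >= D leaves {(1, x, s, p, 22), (2, n, t, c, 23), (20, t, t, u, 23), (20, x, s, d, 22), (21, r, t, t, 23), (7, x, b, p, 24), (7, x, b, p, 34)}.
π_{A, C} gives {(n, t), (r, t), (t, t), (x, b), (x, s)} (2 duplicate(s) eliminated).

{(n, t), (r, t), (t, t), (x, b), (x, s)}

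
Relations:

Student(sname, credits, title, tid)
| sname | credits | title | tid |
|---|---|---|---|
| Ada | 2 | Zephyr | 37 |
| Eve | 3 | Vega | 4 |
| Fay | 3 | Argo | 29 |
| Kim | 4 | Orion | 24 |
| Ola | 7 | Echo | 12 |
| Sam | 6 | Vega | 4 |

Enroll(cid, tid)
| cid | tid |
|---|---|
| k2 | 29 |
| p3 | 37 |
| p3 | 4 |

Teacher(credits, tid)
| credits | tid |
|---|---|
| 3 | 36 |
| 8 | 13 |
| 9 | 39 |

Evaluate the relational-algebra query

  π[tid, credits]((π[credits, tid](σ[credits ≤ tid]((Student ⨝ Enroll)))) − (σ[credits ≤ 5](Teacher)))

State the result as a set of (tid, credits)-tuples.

{(29, 3), (37, 2), (4, 3)}

Natural join on tid: {(Ada, 2, Zephyr, 37, p3), (Eve, 3, Vega, 4, p3), (Fay, 3, Argo, 29, k2), (Sam, 6, Vega, 4, p3)}
Selection credits ≤ tid: {(Ada, 2, Zephyr, 37, p3), (Eve, 3, Vega, 4, p3), (Fay, 3, Argo, 29, k2)}
Keep only column(s) credits, tid: {(2, 37), (3, 29), (3, 4)}
Selection credits ≤ 5: {(3, 36)}
Set difference of the two operands is {(2, 37), (3, 29), (3, 4)}.
Keep only column(s) tid, credits: {(29, 3), (37, 2), (4, 3)}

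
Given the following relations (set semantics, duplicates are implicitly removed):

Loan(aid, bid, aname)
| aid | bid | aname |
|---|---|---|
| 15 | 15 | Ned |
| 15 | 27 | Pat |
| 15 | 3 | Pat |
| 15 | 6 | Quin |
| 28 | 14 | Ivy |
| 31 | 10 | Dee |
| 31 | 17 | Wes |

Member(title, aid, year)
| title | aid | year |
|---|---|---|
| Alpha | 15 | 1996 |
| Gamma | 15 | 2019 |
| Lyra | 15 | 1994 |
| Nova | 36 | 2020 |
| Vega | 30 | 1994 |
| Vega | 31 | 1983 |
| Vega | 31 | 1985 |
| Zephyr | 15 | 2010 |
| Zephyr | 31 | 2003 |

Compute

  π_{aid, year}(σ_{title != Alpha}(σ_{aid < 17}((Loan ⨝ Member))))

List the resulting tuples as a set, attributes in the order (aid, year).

{(15, 1994), (15, 2010), (15, 2019)}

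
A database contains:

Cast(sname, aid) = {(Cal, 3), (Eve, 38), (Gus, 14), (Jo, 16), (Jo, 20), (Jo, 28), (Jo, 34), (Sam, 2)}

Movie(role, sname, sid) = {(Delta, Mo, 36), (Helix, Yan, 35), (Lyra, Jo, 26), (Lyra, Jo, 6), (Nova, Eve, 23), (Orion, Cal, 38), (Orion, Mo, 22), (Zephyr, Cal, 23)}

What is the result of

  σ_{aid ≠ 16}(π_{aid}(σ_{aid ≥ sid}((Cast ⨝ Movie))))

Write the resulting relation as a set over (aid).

{20, 28, 34, 38}

Cast ⋈ Movie (natural join on sname): {(Cal, 3, Orion, 38), (Cal, 3, Zephyr, 23), (Eve, 38, Nova, 23), (Jo, 16, Lyra, 26), (Jo, 16, Lyra, 6), (Jo, 20, Lyra, 26), (Jo, 20, Lyra, 6), (Jo, 28, Lyra, 26), (Jo, 28, Lyra, 6), (Jo, 34, Lyra, 26), (Jo, 34, Lyra, 6)}
Selection aid ≥ sid: {(Eve, 38, Nova, 23), (Jo, 16, Lyra, 6), (Jo, 20, Lyra, 6), (Jo, 28, Lyra, 26), (Jo, 28, Lyra, 6), (Jo, 34, Lyra, 26), (Jo, 34, Lyra, 6)}
π[aid]: project onto (aid) (2 duplicate(s) eliminated) → {16, 20, 28, 34, 38}
Selection aid ≠ 16: {20, 28, 34, 38}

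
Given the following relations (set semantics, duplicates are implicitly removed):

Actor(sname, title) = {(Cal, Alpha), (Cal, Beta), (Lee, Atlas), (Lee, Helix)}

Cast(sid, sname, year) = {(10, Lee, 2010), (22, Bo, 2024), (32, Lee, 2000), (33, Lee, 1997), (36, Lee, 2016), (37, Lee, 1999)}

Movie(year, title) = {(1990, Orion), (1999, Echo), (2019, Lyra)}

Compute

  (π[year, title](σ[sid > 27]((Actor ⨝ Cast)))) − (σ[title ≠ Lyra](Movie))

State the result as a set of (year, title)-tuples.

{(1997, Atlas), (1997, Helix), (1999, Atlas), (1999, Helix), (2000, Atlas), (2000, Helix), (2016, Atlas), (2016, Helix)}

Actor ⋈ Cast (natural join on sname): {(Lee, Atlas, 10, 2010), (Lee, Atlas, 32, 2000), (Lee, Atlas, 33, 1997), (Lee, Atlas, 36, 2016), (Lee, Atlas, 37, 1999), (Lee, Helix, 10, 2010), (Lee, Helix, 32, 2000), (Lee, Helix, 33, 1997), (Lee, Helix, 36, 2016), (Lee, Helix, 37, 1999)}
Filtering on sid > 27 leaves {(Lee, Atlas, 32, 2000), (Lee, Atlas, 33, 1997), (Lee, Atlas, 36, 2016), (Lee, Atlas, 37, 1999), (Lee, Helix, 32, 2000), (Lee, Helix, 33, 1997), (Lee, Helix, 36, 2016), (Lee, Helix, 37, 1999)}.
π_{year, title} gives {(1997, Atlas), (1997, Helix), (1999, Atlas), (1999, Helix), (2000, Atlas), (2000, Helix), (2016, Atlas), (2016, Helix)}.
Filtering on title ≠ Lyra leaves {(1990, Orion), (1999, Echo)}.
Set difference of the two operands is {(1997, Atlas), (1997, Helix), (1999, Atlas), (1999, Helix), (2000, Atlas), (2000, Helix), (2016, Atlas), (2016, Helix)}.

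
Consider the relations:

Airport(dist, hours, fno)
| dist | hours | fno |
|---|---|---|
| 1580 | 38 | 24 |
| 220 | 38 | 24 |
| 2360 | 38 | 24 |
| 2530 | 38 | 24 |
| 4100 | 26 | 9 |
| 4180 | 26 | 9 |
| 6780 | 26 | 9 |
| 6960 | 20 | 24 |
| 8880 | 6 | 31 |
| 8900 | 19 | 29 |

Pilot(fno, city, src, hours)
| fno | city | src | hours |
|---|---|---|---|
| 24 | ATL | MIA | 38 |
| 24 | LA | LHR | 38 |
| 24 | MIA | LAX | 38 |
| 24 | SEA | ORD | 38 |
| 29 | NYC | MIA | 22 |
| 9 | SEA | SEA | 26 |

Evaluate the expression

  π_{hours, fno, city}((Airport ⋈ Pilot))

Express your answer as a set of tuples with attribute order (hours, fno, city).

{(26, 9, SEA), (38, 24, ATL), (38, 24, LA), (38, 24, MIA), (38, 24, SEA)}

Joining Airport and Pilot on hours, fno yields {(1580, 38, 24, ATL, MIA), (1580, 38, 24, LA, LHR), (1580, 38, 24, MIA, LAX), (1580, 38, 24, SEA, ORD), (220, 38, 24, ATL, MIA), (220, 38, 24, LA, LHR), (220, 38, 24, MIA, LAX), (220, 38, 24, SEA, ORD), (2360, 38, 24, ATL, MIA), (2360, 38, 24, LA, LHR), (2360, 38, 24, MIA, LAX), (2360, 38, 24, SEA, ORD), (2530, 38, 24, ATL, MIA), (2530, 38, 24, LA, LHR), (2530, 38, 24, MIA, LAX), (2530, 38, 24, SEA, ORD), (4100, 26, 9, SEA, SEA), (4180, 26, 9, SEA, SEA), (6780, 26, 9, SEA, SEA)}.
Projecting to hours, fno, city (14 duplicate(s) eliminated): {(26, 9, SEA), (38, 24, ATL), (38, 24, LA), (38, 24, MIA), (38, 24, SEA)}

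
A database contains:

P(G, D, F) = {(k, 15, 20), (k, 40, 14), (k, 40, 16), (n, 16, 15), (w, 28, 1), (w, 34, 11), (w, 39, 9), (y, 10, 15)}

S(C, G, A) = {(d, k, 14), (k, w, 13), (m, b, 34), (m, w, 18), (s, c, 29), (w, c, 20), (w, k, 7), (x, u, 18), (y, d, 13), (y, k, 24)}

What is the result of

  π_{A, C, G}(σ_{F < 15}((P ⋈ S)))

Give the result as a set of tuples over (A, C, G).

P ⋈ S (natural join on G): {(k, 15, 20, d, 14), (k, 15, 20, w, 7), (k, 15, 20, y, 24), (k, 40, 14, d, 14), (k, 40, 14, w, 7), (k, 40, 14, y, 24), (k, 40, 16, d, 14), (k, 40, 16, w, 7), (k, 40, 16, y, 24), (w, 28, 1, k, 13), (w, 28, 1, m, 18), (w, 34, 11, k, 13), (w, 34, 11, m, 18), (w, 39, 9, k, 13), (w, 39, 9, m, 18)}
Apply σ_{F < 15}; surviving tuples: {(k, 40, 14, d, 14), (k, 40, 14, w, 7), (k, 40, 14, y, 24), (w, 28, 1, k, 13), (w, 28, 1, m, 18), (w, 34, 11, k, 13), (w, 34, 11, m, 18), (w, 39, 9, k, 13), (w, 39, 9, m, 18)}
π[A, C, G]: project onto (A, C, G) (4 duplicate(s) eliminated) → {(13, k, w), (14, d, k), (18, m, w), (24, y, k), (7, w, k)}

{(13, k, w), (14, d, k), (18, m, w), (24, y, k), (7, w, k)}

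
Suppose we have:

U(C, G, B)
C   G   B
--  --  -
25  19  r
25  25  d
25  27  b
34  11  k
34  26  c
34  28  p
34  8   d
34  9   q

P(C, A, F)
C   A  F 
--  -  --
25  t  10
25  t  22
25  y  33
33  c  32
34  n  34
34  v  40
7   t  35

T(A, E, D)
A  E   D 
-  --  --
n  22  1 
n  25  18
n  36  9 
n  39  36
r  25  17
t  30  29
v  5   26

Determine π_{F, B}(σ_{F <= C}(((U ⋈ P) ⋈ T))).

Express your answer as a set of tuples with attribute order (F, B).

U ⋈ P (natural join on C): {(25, 19, r, t, 10), (25, 19, r, t, 22), (25, 19, r, y, 33), (25, 25, d, t, 10), (25, 25, d, t, 22), (25, 25, d, y, 33), (25, 27, b, t, 10), (25, 27, b, t, 22), (25, 27, b, y, 33), (34, 11, k, n, 34), (34, 11, k, v, 40), (34, 26, c, n, 34), (34, 26, c, v, 40), (34, 28, p, n, 34), (34, 28, p, v, 40), (34, 8, d, n, 34), (34, 8, d, v, 40), (34, 9, q, n, 34), (34, 9, q, v, 40)}
(U ⋈ P) ⋈ T (natural join on A): {(25, 19, r, t, 10, 30, 29), (25, 19, r, t, 22, 30, 29), (25, 25, d, t, 10, 30, 29), (25, 25, d, t, 22, 30, 29), (25, 27, b, t, 10, 30, 29), (25, 27, b, t, 22, 30, 29), (34, 11, k, n, 34, 22, 1), (34, 11, k, n, 34, 25, 18), (34, 11, k, n, 34, 36, 9), (34, 11, k, n, 34, 39, 36), (34, 11, k, v, 40, 5, 26), (34, 26, c, n, 34, 22, 1), (34, 26, c, n, 34, 25, 18), (34, 26, c, n, 34, 36, 9), (34, 26, c, n, 34, 39, 36), (34, 26, c, v, 40, 5, 26), (34, 28, p, n, 34, 22, 1), (34, 28, p, n, 34, 25, 18), (34, 28, p, n, 34, 36, 9), (34, 28, p, n, 34, 39, 36), (34, 28, p, v, 40, 5, 26), (34, 8, d, n, 34, 22, 1), (34, 8, d, n, 34, 25, 18), (34, 8, d, n, 34, 36, 9), (34, 8, d, n, 34, 39, 36), (34, 8, d, v, 40, 5, 26), (34, 9, q, n, 34, 22, 1), (34, 9, q, n, 34, 25, 18), (34, 9, q, n, 34, 36, 9), (34, 9, q, n, 34, 39, 36), (34, 9, q, v, 40, 5, 26)}
Selection F <= C: {(25, 19, r, t, 10, 30, 29), (25, 19, r, t, 22, 30, 29), (25, 25, d, t, 10, 30, 29), (25, 25, d, t, 22, 30, 29), (25, 27, b, t, 10, 30, 29), (25, 27, b, t, 22, 30, 29), (34, 11, k, n, 34, 22, 1), (34, 11, k, n, 34, 25, 18), (34, 11, k, n, 34, 36, 9), (34, 11, k, n, 34, 39, 36), (34, 26, c, n, 34, 22, 1), (34, 26, c, n, 34, 25, 18), (34, 26, c, n, 34, 36, 9), (34, 26, c, n, 34, 39, 36), (34, 28, p, n, 34, 22, 1), (34, 28, p, n, 34, 25, 18), (34, 28, p, n, 34, 36, 9), (34, 28, p, n, 34, 39, 36), (34, 8, d, n, 34, 22, 1), (34, 8, d, n, 34, 25, 18), (34, 8, d, n, 34, 36, 9), (34, 8, d, n, 34, 39, 36), (34, 9, q, n, 34, 22, 1), (34, 9, q, n, 34, 25, 18), (34, 9, q, n, 34, 36, 9), (34, 9, q, n, 34, 39, 36)}
π[F, B]: project onto (F, B) (15 duplicate(s) eliminated) → {(10, b), (10, d), (10, r), (22, b), (22, d), (22, r), (34, c), (34, d), (34, k), (34, p), (34, q)}

{(10, b), (10, d), (10, r), (22, b), (22, d), (22, r), (34, c), (34, d), (34, k), (34, p), (34, q)}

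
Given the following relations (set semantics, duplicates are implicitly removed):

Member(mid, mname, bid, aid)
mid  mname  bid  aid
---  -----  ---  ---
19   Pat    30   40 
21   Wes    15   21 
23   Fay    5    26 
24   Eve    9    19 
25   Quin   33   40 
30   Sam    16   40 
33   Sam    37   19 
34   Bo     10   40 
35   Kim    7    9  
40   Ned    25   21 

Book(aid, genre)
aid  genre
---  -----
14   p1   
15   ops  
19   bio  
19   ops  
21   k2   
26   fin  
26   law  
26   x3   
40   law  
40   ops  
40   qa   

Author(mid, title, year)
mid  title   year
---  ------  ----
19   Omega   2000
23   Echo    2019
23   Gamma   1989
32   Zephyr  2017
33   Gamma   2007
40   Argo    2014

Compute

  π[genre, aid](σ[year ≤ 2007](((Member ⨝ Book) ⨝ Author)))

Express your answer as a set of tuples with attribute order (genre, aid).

Natural join on aid: {(19, Pat, 30, 40, law), (19, Pat, 30, 40, ops), (19, Pat, 30, 40, qa), (21, Wes, 15, 21, k2), (23, Fay, 5, 26, fin), (23, Fay, 5, 26, law), (23, Fay, 5, 26, x3), (24, Eve, 9, 19, bio), (24, Eve, 9, 19, ops), (25, Quin, 33, 40, law), (25, Quin, 33, 40, ops), (25, Quin, 33, 40, qa), (30, Sam, 16, 40, law), (30, Sam, 16, 40, ops), (30, Sam, 16, 40, qa), (33, Sam, 37, 19, bio), (33, Sam, 37, 19, ops), (34, Bo, 10, 40, law), (34, Bo, 10, 40, ops), (34, Bo, 10, 40, qa), (40, Ned, 25, 21, k2)}
Natural join on mid: {(19, Pat, 30, 40, law, Omega, 2000), (19, Pat, 30, 40, ops, Omega, 2000), (19, Pat, 30, 40, qa, Omega, 2000), (23, Fay, 5, 26, fin, Echo, 2019), (23, Fay, 5, 26, fin, Gamma, 1989), (23, Fay, 5, 26, law, Echo, 2019), (23, Fay, 5, 26, law, Gamma, 1989), (23, Fay, 5, 26, x3, Echo, 2019), (23, Fay, 5, 26, x3, Gamma, 1989), (33, Sam, 37, 19, bio, Gamma, 2007), (33, Sam, 37, 19, ops, Gamma, 2007), (40, Ned, 25, 21, k2, Argo, 2014)}
Selection year ≤ 2007: {(19, Pat, 30, 40, law, Omega, 2000), (19, Pat, 30, 40, ops, Omega, 2000), (19, Pat, 30, 40, qa, Omega, 2000), (23, Fay, 5, 26, fin, Gamma, 1989), (23, Fay, 5, 26, law, Gamma, 1989), (23, Fay, 5, 26, x3, Gamma, 1989), (33, Sam, 37, 19, bio, Gamma, 2007), (33, Sam, 37, 19, ops, Gamma, 2007)}
π[genre, aid]: project onto (genre, aid) → {(bio, 19), (fin, 26), (law, 26), (law, 40), (ops, 19), (ops, 40), (qa, 40), (x3, 26)}

{(bio, 19), (fin, 26), (law, 26), (law, 40), (ops, 19), (ops, 40), (qa, 40), (x3, 26)}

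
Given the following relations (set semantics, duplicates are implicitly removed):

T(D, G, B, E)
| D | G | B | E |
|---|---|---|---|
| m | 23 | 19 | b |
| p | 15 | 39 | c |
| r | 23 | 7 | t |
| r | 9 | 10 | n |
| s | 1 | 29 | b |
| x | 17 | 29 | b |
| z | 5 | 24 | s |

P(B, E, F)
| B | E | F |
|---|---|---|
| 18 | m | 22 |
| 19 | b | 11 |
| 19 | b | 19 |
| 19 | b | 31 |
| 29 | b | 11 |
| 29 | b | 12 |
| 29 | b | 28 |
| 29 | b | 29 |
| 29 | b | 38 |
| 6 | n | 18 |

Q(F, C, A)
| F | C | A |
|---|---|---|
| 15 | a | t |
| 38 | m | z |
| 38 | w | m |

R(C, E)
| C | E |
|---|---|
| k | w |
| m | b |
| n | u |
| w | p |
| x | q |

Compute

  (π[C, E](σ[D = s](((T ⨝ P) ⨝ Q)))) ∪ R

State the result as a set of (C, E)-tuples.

Joining T and P on B, E yields {(m, 23, 19, b, 11), (m, 23, 19, b, 19), (m, 23, 19, b, 31), (s, 1, 29, b, 11), (s, 1, 29, b, 12), (s, 1, 29, b, 28), (s, 1, 29, b, 29), (s, 1, 29, b, 38), (x, 17, 29, b, 11), (x, 17, 29, b, 12), (x, 17, 29, b, 28), (x, 17, 29, b, 29), (x, 17, 29, b, 38)}.
Joining (T ⨝ P) and Q on F yields {(s, 1, 29, b, 38, m, z), (s, 1, 29, b, 38, w, m), (x, 17, 29, b, 38, m, z), (x, 17, 29, b, 38, w, m)}.
σ[D = s]: keep tuples satisfying D = s → {(s, 1, 29, b, 38, m, z), (s, 1, 29, b, 38, w, m)}
Projecting to C, E: {(m, b), (w, b)}
Set union of the two operands is {(k, w), (m, b), (n, u), (w, b), (w, p), (x, q)}.

{(k, w), (m, b), (n, u), (w, b), (w, p), (x, q)}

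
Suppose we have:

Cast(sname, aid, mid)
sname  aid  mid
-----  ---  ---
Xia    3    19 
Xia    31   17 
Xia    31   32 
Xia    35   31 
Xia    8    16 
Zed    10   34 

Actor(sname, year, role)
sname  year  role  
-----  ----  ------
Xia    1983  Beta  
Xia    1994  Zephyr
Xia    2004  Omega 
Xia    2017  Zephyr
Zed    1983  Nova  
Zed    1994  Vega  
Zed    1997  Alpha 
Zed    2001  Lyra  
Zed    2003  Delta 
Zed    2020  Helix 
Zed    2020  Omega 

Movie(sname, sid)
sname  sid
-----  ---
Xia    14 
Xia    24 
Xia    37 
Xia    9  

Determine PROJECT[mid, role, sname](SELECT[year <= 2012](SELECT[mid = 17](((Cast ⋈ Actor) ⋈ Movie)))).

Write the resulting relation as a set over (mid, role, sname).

{(17, Beta, Xia), (17, Omega, Xia), (17, Zephyr, Xia)}

Cast ⋈ Actor (natural join on sname): {(Xia, 3, 19, 1983, Beta), (Xia, 3, 19, 1994, Zephyr), (Xia, 3, 19, 2004, Omega), (Xia, 3, 19, 2017, Zephyr), (Xia, 31, 17, 1983, Beta), (Xia, 31, 17, 1994, Zephyr), (Xia, 31, 17, 2004, Omega), (Xia, 31, 17, 2017, Zephyr), (Xia, 31, 32, 1983, Beta), (Xia, 31, 32, 1994, Zephyr), (Xia, 31, 32, 2004, Omega), (Xia, 31, 32, 2017, Zephyr), (Xia, 35, 31, 1983, Beta), (Xia, 35, 31, 1994, Zephyr), (Xia, 35, 31, 2004, Omega), (Xia, 35, 31, 2017, Zephyr), (Xia, 8, 16, 1983, Beta), (Xia, 8, 16, 1994, Zephyr), (Xia, 8, 16, 2004, Omega), (Xia, 8, 16, 2017, Zephyr), (Zed, 10, 34, 1983, Nova), (Zed, 10, 34, 1994, Vega), (Zed, 10, 34, 1997, Alpha), (Zed, 10, 34, 2001, Lyra), (Zed, 10, 34, 2003, Delta), (Zed, 10, 34, 2020, Helix), (Zed, 10, 34, 2020, Omega)}
(Cast ⋈ Actor) ⋈ Movie (natural join on sname): {(Xia, 3, 19, 1983, Beta, 14), (Xia, 3, 19, 1983, Beta, 24), (Xia, 3, 19, 1983, Beta, 37), (Xia, 3, 19, 1983, Beta, 9), (Xia, 3, 19, 1994, Zephyr, 14), (Xia, 3, 19, 1994, Zephyr, 24), (Xia, 3, 19, 1994, Zephyr, 37), (Xia, 3, 19, 1994, Zephyr, 9), (Xia, 3, 19, 2004, Omega, 14), (Xia, 3, 19, 2004, Omega, 24), (Xia, 3, 19, 2004, Omega, 37), (Xia, 3, 19, 2004, Omega, 9), (Xia, 3, 19, 2017, Zephyr, 14), (Xia, 3, 19, 2017, Zephyr, 24), (Xia, 3, 19, 2017, Zephyr, 37), (Xia, 3, 19, 2017, Zephyr, 9), (Xia, 31, 17, 1983, Beta, 14), (Xia, 31, 17, 1983, Beta, 24), (Xia, 31, 17, 1983, Beta, 37), (Xia, 31, 17, 1983, Beta, 9), (Xia, 31, 17, 1994, Zephyr, 14), (Xia, 31, 17, 1994, Zephyr, 24), (Xia, 31, 17, 1994, Zephyr, 37), (Xia, 31, 17, 1994, Zephyr, 9), (Xia, 31, 17, 2004, Omega, 14), (Xia, 31, 17, 2004, Omega, 24), (Xia, 31, 17, 2004, Omega, 37), (Xia, 31, 17, 2004, Omega, 9), (Xia, 31, 17, 2017, Zephyr, 14), (Xia, 31, 17, 2017, Zephyr, 24), (Xia, 31, 17, 2017, Zephyr, 37), (Xia, 31, 17, 2017, Zephyr, 9), (Xia, 31, 32, 1983, Beta, 14), (Xia, 31, 32, 1983, Beta, 24), (Xia, 31, 32, 1983, Beta, 37), (Xia, 31, 32, 1983, Beta, 9), (Xia, 31, 32, 1994, Zephyr, 14), (Xia, 31, 32, 1994, Zephyr, 24), (Xia, 31, 32, 1994, Zephyr, 37), (Xia, 31, 32, 1994, Zephyr, 9), (Xia, 31, 32, 2004, Omega, 14), (Xia, 31, 32, 2004, Omega, 24), (Xia, 31, 32, 2004, Omega, 37), (Xia, 31, 32, 2004, Omega, 9), (Xia, 31, 32, 2017, Zephyr, 14), (Xia, 31, 32, 2017, Zephyr, 24), (Xia, 31, 32, 2017, Zephyr, 37), (Xia, 31, 32, 2017, Zephyr, 9), (Xia, 35, 31, 1983, Beta, 14), (Xia, 35, 31, 1983, Beta, 24), (Xia, 35, 31, 1983, Beta, 37), (Xia, 35, 31, 1983, Beta, 9), (Xia, 35, 31, 1994, Zephyr, 14), (Xia, 35, 31, 1994, Zephyr, 24), (Xia, 35, 31, 1994, Zephyr, 37), (Xia, 35, 31, 1994, Zephyr, 9), (Xia, 35, 31, 2004, Omega, 14), (Xia, 35, 31, 2004, Omega, 24), (Xia, 35, 31, 2004, Omega, 37), (Xia, 35, 31, 2004, Omega, 9), (Xia, 35, 31, 2017, Zephyr, 14), (Xia, 35, 31, 2017, Zephyr, 24), (Xia, 35, 31, 2017, Zephyr, 37), (Xia, 35, 31, 2017, Zephyr, 9), (Xia, 8, 16, 1983, Beta, 14), (Xia, 8, 16, 1983, Beta, 24), (Xia, 8, 16, 1983, Beta, 37), (Xia, 8, 16, 1983, Beta, 9), (Xia, 8, 16, 1994, Zephyr, 14), (Xia, 8, 16, 1994, Zephyr, 24), (Xia, 8, 16, 1994, Zephyr, 37), (Xia, 8, 16, 1994, Zephyr, 9), (Xia, 8, 16, 2004, Omega, 14), (Xia, 8, 16, 2004, Omega, 24), (Xia, 8, 16, 2004, Omega, 37), (Xia, 8, 16, 2004, Omega, 9), (Xia, 8, 16, 2017, Zephyr, 14), (Xia, 8, 16, 2017, Zephyr, 24), (Xia, 8, 16, 2017, Zephyr, 37), (Xia, 8, 16, 2017, Zephyr, 9)}
Apply σ_{mid = 17}; surviving tuples: {(Xia, 31, 17, 1983, Beta, 14), (Xia, 31, 17, 1983, Beta, 24), (Xia, 31, 17, 1983, Beta, 37), (Xia, 31, 17, 1983, Beta, 9), (Xia, 31, 17, 1994, Zephyr, 14), (Xia, 31, 17, 1994, Zephyr, 24), (Xia, 31, 17, 1994, Zephyr, 37), (Xia, 31, 17, 1994, Zephyr, 9), (Xia, 31, 17, 2004, Omega, 14), (Xia, 31, 17, 2004, Omega, 24), (Xia, 31, 17, 2004, Omega, 37), (Xia, 31, 17, 2004, Omega, 9), (Xia, 31, 17, 2017, Zephyr, 14), (Xia, 31, 17, 2017, Zephyr, 24), (Xia, 31, 17, 2017, Zephyr, 37), (Xia, 31, 17, 2017, Zephyr, 9)}
Apply σ_{year <= 2012}; surviving tuples: {(Xia, 31, 17, 1983, Beta, 14), (Xia, 31, 17, 1983, Beta, 24), (Xia, 31, 17, 1983, Beta, 37), (Xia, 31, 17, 1983, Beta, 9), (Xia, 31, 17, 1994, Zephyr, 14), (Xia, 31, 17, 1994, Zephyr, 24), (Xia, 31, 17, 1994, Zephyr, 37), (Xia, 31, 17, 1994, Zephyr, 9), (Xia, 31, 17, 2004, Omega, 14), (Xia, 31, 17, 2004, Omega, 24), (Xia, 31, 17, 2004, Omega, 37), (Xia, 31, 17, 2004, Omega, 9)}
π_{mid, role, sname} gives {(17, Beta, Xia), (17, Omega, Xia), (17, Zephyr, Xia)} (9 duplicate(s) eliminated).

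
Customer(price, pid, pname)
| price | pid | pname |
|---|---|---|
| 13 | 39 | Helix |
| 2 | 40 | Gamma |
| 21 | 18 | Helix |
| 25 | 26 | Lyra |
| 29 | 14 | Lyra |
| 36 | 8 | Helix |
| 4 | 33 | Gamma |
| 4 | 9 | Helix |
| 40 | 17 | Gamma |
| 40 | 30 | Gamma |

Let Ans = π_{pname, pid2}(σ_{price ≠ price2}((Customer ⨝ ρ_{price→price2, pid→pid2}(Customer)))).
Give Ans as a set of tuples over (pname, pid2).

ρ[price→price2, pid→pid2]: schema becomes (price2, pid2, pname); tuples unchanged.
Customer ⋈ ρ_{price→price2, pid→pid2}(Customer) (natural join on pname): {(13, 39, Helix, 13, 39), (13, 39, Helix, 21, 18), (13, 39, Helix, 36, 8), (13, 39, Helix, 4, 9), (2, 40, Gamma, 2, 40), (2, 40, Gamma, 4, 33), (2, 40, Gamma, 40, 17), (2, 40, Gamma, 40, 30), (21, 18, Helix, 13, 39), (21, 18, Helix, 21, 18), (21, 18, Helix, 36, 8), (21, 18, Helix, 4, 9), (25, 26, Lyra, 25, 26), (25, 26, Lyra, 29, 14), (29, 14, Lyra, 25, 26), (29, 14, Lyra, 29, 14), (36, 8, Helix, 13, 39), (36, 8, Helix, 21, 18), (36, 8, Helix, 36, 8), (36, 8, Helix, 4, 9), (4, 33, Gamma, 2, 40), (4, 33, Gamma, 4, 33), (4, 33, Gamma, 40, 17), (4, 33, Gamma, 40, 30), (4, 9, Helix, 13, 39), (4, 9, Helix, 21, 18), (4, 9, Helix, 36, 8), (4, 9, Helix, 4, 9), (40, 17, Gamma, 2, 40), (40, 17, Gamma, 4, 33), (40, 17, Gamma, 40, 17), (40, 17, Gamma, 40, 30), (40, 30, Gamma, 2, 40), (40, 30, Gamma, 4, 33), (40, 30, Gamma, 40, 17), (40, 30, Gamma, 40, 30)}
Filtering on price ≠ price2 leaves {(13, 39, Helix, 21, 18), (13, 39, Helix, 36, 8), (13, 39, Helix, 4, 9), (2, 40, Gamma, 4, 33), (2, 40, Gamma, 40, 17), (2, 40, Gamma, 40, 30), (21, 18, Helix, 13, 39), (21, 18, Helix, 36, 8), (21, 18, Helix, 4, 9), (25, 26, Lyra, 29, 14), (29, 14, Lyra, 25, 26), (36, 8, Helix, 13, 39), (36, 8, Helix, 21, 18), (36, 8, Helix, 4, 9), (4, 33, Gamma, 2, 40), (4, 33, Gamma, 40, 17), (4, 33, Gamma, 40, 30), (4, 9, Helix, 13, 39), (4, 9, Helix, 21, 18), (4, 9, Helix, 36, 8), (40, 17, Gamma, 2, 40), (40, 17, Gamma, 4, 33), (40, 30, Gamma, 2, 40), (40, 30, Gamma, 4, 33)}.
π[pname, pid2]: project onto (pname, pid2) (14 duplicate(s) eliminated) → {(Gamma, 17), (Gamma, 30), (Gamma, 33), (Gamma, 40), (Helix, 18), (Helix, 39), (Helix, 8), (Helix, 9), (Lyra, 14), (Lyra, 26)}

{(Gamma, 17), (Gamma, 30), (Gamma, 33), (Gamma, 40), (Helix, 18), (Helix, 39), (Helix, 8), (Helix, 9), (Lyra, 14), (Lyra, 26)}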